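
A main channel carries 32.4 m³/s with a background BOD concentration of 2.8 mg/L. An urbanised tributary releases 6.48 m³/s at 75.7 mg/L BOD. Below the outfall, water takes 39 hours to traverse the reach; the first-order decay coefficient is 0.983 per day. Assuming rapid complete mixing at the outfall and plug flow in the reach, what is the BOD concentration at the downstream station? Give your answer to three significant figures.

3.03 mg/L

After mixing, C = (32.40·2.800 + 6.480·75.70) / 38.88 = 581.3/38.88 = 14.95 mg/L.
After decay, C = 14.95 × e^(−kt) = 14.95 × 0.2024 = 3.026 mg/L.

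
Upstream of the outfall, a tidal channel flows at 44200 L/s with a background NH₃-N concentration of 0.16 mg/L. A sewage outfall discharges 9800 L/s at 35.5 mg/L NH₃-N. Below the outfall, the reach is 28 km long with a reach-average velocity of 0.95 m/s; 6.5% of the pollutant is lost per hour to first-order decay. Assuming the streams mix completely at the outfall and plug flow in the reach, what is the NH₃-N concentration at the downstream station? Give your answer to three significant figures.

Mixed concentration C = ΣQC/ΣQ = (44200·0.1600 + 9800·35.50) / 54000 = 355000/54000 = 6.574 mg/L.
Travel time t = 28·1000 / 0.95 = 29470 s = 8.187 h.
6.5%/h lost → k = −ln(1 − 0.065) = 0.06721 h⁻¹.
First-order decay: C = 6.574·exp(−k·t) = 6.574·0.5768 = 3.792 mg/L.

3.79 mg/L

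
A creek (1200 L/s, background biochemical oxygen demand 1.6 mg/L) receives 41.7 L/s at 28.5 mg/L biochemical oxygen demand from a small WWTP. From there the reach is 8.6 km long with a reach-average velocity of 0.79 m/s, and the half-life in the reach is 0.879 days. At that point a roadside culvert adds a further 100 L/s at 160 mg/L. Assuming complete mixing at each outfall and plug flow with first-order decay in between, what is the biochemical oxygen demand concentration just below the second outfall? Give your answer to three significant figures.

Conservation of mass: C = (1200·1.600 + 41.70·28.50) / 1242 = 3108/1242 = 2.503 mg/L; combined flow 1242 L/s.
Travel time t = 8.6·1000 / 0.79 = 10890 s = 3.024 h.
Half-life 0.879 d → k = ln 2 / 0.879 = 0.7886 d⁻¹.
After decay, C = 2.503 × e^(−kt) = 2.503 × 0.9054 = 2.267 mg/L.
At the second outfall, C = (1242·2.267 + 100.0·160.0) / (1242 + 100.0) = 14.02 mg/L.

14.0 mg/L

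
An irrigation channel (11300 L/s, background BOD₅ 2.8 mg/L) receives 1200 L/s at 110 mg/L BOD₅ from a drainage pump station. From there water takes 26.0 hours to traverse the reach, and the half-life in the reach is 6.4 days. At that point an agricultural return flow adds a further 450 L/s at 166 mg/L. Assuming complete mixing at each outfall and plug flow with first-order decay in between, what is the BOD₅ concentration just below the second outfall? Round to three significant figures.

Mixed concentration C = ΣQC/ΣQ = (11300·2.800 + 1200·110.0) / 12500 = 163600/12500 = 13.09 mg/L; combined flow 12500 L/s.
Half-life 6.4 d → k = ln 2 / 6.4 = 0.1083 d⁻¹.
First-order decay: C = 13.09·exp(−k·t) = 13.09·0.8893 = 11.64 mg/L.
At the second outfall, C = (12500·11.64 + 450.0·166.0) / (12500 + 450.0) = 17.01 mg/L.

17.0 mg/L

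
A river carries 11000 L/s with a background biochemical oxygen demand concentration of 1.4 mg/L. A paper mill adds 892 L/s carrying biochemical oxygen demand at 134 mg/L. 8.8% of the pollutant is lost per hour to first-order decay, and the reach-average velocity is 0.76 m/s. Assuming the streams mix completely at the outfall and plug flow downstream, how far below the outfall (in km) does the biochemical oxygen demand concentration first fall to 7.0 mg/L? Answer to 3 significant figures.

Mixed concentration C = ΣQC/ΣQ = (11000·1.400 + 892.0·134.0) / 11890 = 134900/11890 = 11.35 mg/L.
8.8%/h lost → k = −ln(1 − 0.088) = 0.09212 h⁻¹.
Set 11.35·exp(−k·t) = 7.0 → t = ln(11.35/7.0)/k = 18870 s = 5.243 h.
Distance = v·t = 0.76·18870 = 14340 m = 14.34 km.

14.3 km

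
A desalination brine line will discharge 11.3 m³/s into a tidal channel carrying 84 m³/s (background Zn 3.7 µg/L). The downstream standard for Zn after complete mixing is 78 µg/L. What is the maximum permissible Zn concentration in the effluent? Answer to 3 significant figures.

At the limit, (Qr·Cr + Qe·Cₑ)/(Qr + Qe) = 78:
Cₑ = (95.30·78 − 84.00·3.700) / 11.30 = 630.3 µg/L.

630 µg/L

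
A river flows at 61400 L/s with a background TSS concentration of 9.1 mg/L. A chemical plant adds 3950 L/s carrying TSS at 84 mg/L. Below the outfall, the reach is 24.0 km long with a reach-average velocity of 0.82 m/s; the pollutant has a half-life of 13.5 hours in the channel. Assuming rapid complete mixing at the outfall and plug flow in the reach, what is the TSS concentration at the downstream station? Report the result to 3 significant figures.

8.98 mg/L

Mixed concentration C = ΣQC/ΣQ = (61400·9.100 + 3950·84.00) / 65350 = 890500/65350 = 13.63 mg/L.
Travel time t = 24.0·1000 / 0.82 = 29270 s = 8.130 h.
Half-life 13.5 h → k = ln 2 / 13.5 = 0.05134 h⁻¹ = 1.232 d⁻¹.
First-order decay: C = 13.63·exp(−k·t) = 13.63·0.6587 = 8.977 mg/L.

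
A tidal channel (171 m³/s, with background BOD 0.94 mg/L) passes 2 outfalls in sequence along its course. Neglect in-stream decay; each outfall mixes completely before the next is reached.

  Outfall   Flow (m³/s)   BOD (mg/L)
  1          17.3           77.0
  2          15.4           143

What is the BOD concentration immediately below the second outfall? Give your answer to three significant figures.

After outfall 1: Q = 171.0 + 17.30 = 188.3 m³/s; C = (171.0·0.9400 + 17.30·77.00)/188.3 = 7.928 mg/L.
After outfall 2: Q = 188.3 + 15.40 = 203.7 m³/s; C = (188.3·7.928 + 15.40·143.0)/203.7 = 18.14 mg/L.

18.1 mg/L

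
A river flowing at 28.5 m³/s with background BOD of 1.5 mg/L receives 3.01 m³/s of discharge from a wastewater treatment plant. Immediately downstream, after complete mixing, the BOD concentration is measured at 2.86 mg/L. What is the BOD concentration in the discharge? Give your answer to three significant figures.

15.7 mg/L

Mass balance: 28.50·1.500 + 3.010·Cₑ = 31.51·2.860
→ Cₑ = (31.51·2.860 − 28.50·1.500) / 3.010 = 15.74 mg/L.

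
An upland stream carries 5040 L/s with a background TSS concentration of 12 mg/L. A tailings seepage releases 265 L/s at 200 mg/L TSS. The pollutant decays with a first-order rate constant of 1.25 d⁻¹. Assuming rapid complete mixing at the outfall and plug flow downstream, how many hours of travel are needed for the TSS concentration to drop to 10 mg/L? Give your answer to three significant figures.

14.6 h

Flow-weighted average: C = (5040·12.00 + 265.0·200.0) / 5305 = 113500/5305 = 21.39 mg/L.
21.39·exp(−k·t) = 10 → t = ln(21.39/10)/k = 52560 s = 14.60 h.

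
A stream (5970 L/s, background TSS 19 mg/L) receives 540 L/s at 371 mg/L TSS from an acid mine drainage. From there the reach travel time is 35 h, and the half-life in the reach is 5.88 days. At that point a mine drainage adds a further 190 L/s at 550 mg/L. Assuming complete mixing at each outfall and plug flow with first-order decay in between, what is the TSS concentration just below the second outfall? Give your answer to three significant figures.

55.0 mg/L

Mass balance: C = (5970·19.00 + 540.0·371.0) / 6510 = 313800/6510 = 48.20 mg/L; combined flow 6510 L/s.
Half-life 5.88 d → k = ln 2 / 5.88 = 0.1179 d⁻¹.
First-order decay: C = 48.20·exp(−k·t) = 48.20·0.8421 = 40.59 mg/L.
At the second outfall, C = (6510·40.59 + 190.0·550.0) / (6510 + 190.0) = 55.03 mg/L.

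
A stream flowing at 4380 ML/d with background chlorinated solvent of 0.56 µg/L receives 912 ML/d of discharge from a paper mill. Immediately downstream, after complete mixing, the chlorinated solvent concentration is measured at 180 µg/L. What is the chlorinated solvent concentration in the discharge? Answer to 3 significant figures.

1040 µg/L

Mass balance: 4380·0.5600 + 912.0·Cₑ = 5292·180.0
→ Cₑ = (5292·180.0 − 4380·0.5600) / 912.0 = 1042 µg/L.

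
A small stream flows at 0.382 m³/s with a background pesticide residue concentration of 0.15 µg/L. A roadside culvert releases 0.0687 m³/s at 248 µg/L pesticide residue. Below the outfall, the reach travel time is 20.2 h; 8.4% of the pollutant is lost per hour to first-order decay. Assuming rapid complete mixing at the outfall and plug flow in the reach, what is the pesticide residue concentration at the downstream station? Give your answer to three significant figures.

6.45 µg/L

Conservation of mass: C = (0.3820·0.1500 + 0.06870·248.0) / 0.4507 = 17.09/0.4507 = 37.93 µg/L.
8.4%/h lost → k = −ln(1 − 0.084) = 0.08774 h⁻¹.
First-order decay: C = 37.93·exp(−k·t) = 37.93·0.1699 = 6.446 µg/L.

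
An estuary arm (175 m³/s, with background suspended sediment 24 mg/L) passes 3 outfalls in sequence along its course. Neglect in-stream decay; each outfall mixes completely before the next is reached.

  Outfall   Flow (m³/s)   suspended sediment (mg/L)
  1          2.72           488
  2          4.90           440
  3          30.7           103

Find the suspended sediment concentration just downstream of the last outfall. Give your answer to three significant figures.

After outfall 1: Q = 175.0 + 2.720 = 177.7 m³/s; C = (175.0·24.00 + 2.720·488.0)/177.7 = 31.10 mg/L.
After outfall 2: Q = 177.7 + 4.900 = 182.6 m³/s; C = (177.7·31.10 + 4.900·440.0)/182.6 = 42.07 mg/L.
After outfall 3: Q = 182.6 + 30.70 = 213.3 m³/s; C = (182.6·42.07 + 30.70·103.0)/213.3 = 50.84 mg/L.

50.8 mg/L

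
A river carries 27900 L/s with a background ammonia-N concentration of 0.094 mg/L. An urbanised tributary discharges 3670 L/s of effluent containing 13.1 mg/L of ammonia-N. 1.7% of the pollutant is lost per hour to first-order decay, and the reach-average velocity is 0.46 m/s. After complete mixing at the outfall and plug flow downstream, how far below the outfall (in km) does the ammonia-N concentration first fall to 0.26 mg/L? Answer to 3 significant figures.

Mixed concentration C = ΣQC/ΣQ = (27900·0.09400 + 3670·13.10) / 31570 = 50700/31570 = 1.606 mg/L.
1.7%/h lost → k = −ln(1 − 0.017) = 0.01715 h⁻¹.
Set 1.606·exp(−k·t) = 0.26 → t = ln(1.606/0.26)/k = 382300 s = 106.2 h.
Distance = v·t = 0.46·382300 = 175900 m = 175.9 km.

176 km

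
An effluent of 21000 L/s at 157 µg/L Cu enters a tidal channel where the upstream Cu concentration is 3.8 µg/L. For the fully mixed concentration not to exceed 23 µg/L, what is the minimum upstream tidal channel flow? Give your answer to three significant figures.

Set C_mix = 23: (Q·3.800 + 21000·157.0) / (Q + 21000) = 23
→ Q = 21000·(157.0 − 23)/(23 − 3.800) = 146600 L/s.

147000 L/s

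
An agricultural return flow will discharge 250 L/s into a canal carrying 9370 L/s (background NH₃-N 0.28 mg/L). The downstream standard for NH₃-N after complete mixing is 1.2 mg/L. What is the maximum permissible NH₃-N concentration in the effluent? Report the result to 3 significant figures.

35.7 mg/L

At the limit, (Qr·Cr + Qe·Cₑ)/(Qr + Qe) = 1.2:
Cₑ = (9620·1.2 − 9370·0.2800) / 250.0 = 35.68 mg/L.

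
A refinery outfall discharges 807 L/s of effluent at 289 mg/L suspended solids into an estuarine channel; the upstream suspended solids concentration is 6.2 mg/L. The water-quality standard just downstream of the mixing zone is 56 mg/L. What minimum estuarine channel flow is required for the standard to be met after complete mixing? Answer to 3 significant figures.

3780 L/s

Set C_mix = 56: (Q·6.200 + 807.0·289.0) / (Q + 807.0) = 56
→ Q = 807.0·(289.0 − 56)/(56 − 6.200) = 3776 L/s.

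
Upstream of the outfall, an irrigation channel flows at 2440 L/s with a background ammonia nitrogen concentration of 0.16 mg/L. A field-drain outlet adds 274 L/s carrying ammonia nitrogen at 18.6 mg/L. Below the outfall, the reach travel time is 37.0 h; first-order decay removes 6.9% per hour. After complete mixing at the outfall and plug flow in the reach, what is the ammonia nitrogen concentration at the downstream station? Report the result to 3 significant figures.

After mixing, C = (2440·0.1600 + 274.0·18.60) / 2714 = 5487/2714 = 2.022 mg/L.
6.9%/h lost → k = −ln(1 − 0.069) = 0.07150 h⁻¹.
Applying C = C₀e^(−kt): 2.022 × 0.07098 = 0.1435 mg/L.

0.143 mg/L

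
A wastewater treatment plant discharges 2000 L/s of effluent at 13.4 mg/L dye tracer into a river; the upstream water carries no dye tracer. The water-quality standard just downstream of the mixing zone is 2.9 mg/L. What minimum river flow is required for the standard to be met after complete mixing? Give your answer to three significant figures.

Set C_mix = 2.9: (Q·0 + 2000·13.40) / (Q + 2000) = 2.9
→ Q = 2000·(13.40 − 2.9)/(2.9 − 0) = 7241 L/s.

7240 L/s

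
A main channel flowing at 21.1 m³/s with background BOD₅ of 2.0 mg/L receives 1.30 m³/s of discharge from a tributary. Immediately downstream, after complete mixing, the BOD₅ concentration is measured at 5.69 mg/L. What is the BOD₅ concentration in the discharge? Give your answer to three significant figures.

65.6 mg/L

Mass balance: 21.10·2.000 + 1.300·Cₑ = 22.40·5.690
→ Cₑ = (22.40·5.690 − 21.10·2.000) / 1.300 = 65.58 mg/L.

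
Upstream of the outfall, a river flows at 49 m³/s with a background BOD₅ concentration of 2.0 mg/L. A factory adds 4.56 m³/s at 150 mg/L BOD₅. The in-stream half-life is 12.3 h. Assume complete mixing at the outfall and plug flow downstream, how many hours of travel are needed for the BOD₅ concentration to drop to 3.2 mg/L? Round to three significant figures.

26.9 h

Conservation of mass: C = (49.00·2.000 + 4.560·150.0) / 53.56 = 782.0/53.56 = 14.60 mg/L.
Half-life 12.3 h → k = ln 2 / 12.3 = 0.05635 h⁻¹ = 1.352 d⁻¹.
14.60·exp(−k·t) = 3.2 → t = ln(14.60/3.2)/k = 96970 s = 26.94 h.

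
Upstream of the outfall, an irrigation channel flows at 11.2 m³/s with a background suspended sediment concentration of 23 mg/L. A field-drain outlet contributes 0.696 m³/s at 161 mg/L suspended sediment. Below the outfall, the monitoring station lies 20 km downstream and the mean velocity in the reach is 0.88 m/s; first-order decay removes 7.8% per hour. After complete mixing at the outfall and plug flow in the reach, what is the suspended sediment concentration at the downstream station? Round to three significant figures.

18.6 mg/L

Conservation of mass: C = (11.20·23.00 + 0.6960·161.0) / 11.90 = 369.7/11.90 = 31.07 mg/L.
Travel time t = 20·1000 / 0.88 = 22730 s = 6.313 h.
7.8%/h lost → k = −ln(1 − 0.078) = 0.08121 h⁻¹.
Decay over the reach: 31.07·exp(−kt) = 31.07·0.5989 = 18.61 mg/L.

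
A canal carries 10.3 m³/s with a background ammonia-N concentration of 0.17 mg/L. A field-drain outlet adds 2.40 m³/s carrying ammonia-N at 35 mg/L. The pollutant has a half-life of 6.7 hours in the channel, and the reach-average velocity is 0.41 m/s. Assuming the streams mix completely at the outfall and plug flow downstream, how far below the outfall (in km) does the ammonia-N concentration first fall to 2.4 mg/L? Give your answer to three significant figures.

14.8 km

Mixed concentration C = ΣQC/ΣQ = (10.30·0.1700 + 2.400·35.00) / 12.70 = 85.75/12.70 = 6.752 mg/L.
Half-life 6.7 h → k = ln 2 / 6.7 = 0.1035 h⁻¹ = 2.483 d⁻¹.
Set 6.752·exp(−k·t) = 2.4 → t = ln(6.752/2.4)/k = 35990 s = 9.998 h.
Distance = v·t = 0.41·35990 = 14760 m = 14.76 km.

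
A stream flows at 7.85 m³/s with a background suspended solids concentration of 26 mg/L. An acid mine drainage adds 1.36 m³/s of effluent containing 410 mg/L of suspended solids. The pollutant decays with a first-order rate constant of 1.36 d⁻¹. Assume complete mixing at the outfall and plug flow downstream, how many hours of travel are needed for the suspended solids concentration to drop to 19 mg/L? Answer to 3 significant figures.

Conservation of mass: C = (7.850·26.00 + 1.360·410.0) / 9.210 = 761.7/9.210 = 82.70 mg/L.
82.70·exp(−k·t) = 19 → t = ln(82.70/19)/k = 93440 s = 25.96 h.

26.0 h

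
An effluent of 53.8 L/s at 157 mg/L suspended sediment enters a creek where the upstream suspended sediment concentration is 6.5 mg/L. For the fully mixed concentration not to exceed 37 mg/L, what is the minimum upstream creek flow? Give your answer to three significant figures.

212 L/s

Set C_mix = 37: (Q·6.500 + 53.80·157.0) / (Q + 53.80) = 37
→ Q = 53.80·(157.0 − 37)/(37 − 6.500) = 211.7 L/s.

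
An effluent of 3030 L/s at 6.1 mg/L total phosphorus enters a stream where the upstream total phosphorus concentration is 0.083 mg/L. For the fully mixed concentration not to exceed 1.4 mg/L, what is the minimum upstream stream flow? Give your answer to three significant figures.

Set C_mix = 1.4: (Q·0.08300 + 3030·6.100) / (Q + 3030) = 1.4
→ Q = 3030·(6.100 − 1.4)/(1.4 − 0.08300) = 10810 L/s.

10800 L/s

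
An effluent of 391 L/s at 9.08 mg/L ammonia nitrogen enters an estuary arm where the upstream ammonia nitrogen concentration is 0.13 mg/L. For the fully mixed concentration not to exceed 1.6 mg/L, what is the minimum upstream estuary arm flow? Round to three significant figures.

Set C_mix = 1.6: (Q·0.1300 + 391.0·9.080) / (Q + 391.0) = 1.6
→ Q = 391.0·(9.080 − 1.6)/(1.6 − 0.1300) = 1990 L/s.

1990 L/s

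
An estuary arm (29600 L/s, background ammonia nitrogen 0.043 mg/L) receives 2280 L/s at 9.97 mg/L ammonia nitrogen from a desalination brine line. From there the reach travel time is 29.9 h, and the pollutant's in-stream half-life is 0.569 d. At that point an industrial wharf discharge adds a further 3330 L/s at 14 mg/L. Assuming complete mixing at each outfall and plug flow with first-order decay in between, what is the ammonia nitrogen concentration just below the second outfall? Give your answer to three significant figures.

1.47 mg/L

After mixing, C = (29600·0.04300 + 2280·9.970) / 31880 = 24000/31880 = 0.7530 mg/L; combined flow 31880 L/s.
Half-life 0.569 d → k = ln 2 / 0.569 = 1.218 d⁻¹.
Decay over the reach: 0.7530·exp(−kt) = 0.7530·0.2192 = 0.1651 mg/L.
Second outfall: C = (31880·0.1651 + 3330·14.00)/35210 = 1.474 mg/L.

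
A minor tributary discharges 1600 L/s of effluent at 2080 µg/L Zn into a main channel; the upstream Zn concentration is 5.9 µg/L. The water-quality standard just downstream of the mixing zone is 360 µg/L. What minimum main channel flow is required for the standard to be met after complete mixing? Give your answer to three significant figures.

Set C_mix = 360: (Q·5.900 + 1600·2080) / (Q + 1600) = 360
→ Q = 1600·(2080 − 360)/(360 − 5.900) = 7772 L/s.

7770 L/s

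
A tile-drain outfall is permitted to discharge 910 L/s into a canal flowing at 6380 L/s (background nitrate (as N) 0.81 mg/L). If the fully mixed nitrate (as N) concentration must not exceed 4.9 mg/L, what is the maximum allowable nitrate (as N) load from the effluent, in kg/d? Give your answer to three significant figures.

2640 kg/d

Mass balance at the limit: 6380·0.8100 + 910.0·Cₑ = 7290·4.9 → Cₑ = 33.57 mg/L.
910.0 L/s = 0.9100 m³/s. Load = 0.9100 m³/s × 33.57 g/m³ × 86 400 s/d = 2640 kg/d.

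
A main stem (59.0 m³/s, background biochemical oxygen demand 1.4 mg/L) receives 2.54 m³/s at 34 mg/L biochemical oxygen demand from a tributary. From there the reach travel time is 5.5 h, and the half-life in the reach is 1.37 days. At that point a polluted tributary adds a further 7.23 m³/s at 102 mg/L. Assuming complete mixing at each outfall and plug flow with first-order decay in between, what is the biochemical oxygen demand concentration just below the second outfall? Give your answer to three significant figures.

12.9 mg/L

Flow-weighted average: C = (59.00·1.400 + 2.540·34.00) / 61.54 = 169.0/61.54 = 2.746 mg/L; combined flow 61.54 m³/s.
Half-life 1.37 d → k = ln 2 / 1.37 = 0.5059 d⁻¹.
First-order decay: C = 2.746·exp(−k·t) = 2.746·0.8905 = 2.445 mg/L.
At the second outfall, C = (61.54·2.445 + 7.230·102.0) / (61.54 + 7.230) = 12.91 mg/L.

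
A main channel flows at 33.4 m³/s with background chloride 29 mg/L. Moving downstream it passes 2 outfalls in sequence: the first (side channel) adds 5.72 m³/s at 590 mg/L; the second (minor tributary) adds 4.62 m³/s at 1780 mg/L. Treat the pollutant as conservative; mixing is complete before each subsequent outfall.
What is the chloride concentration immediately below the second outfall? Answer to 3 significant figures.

Outfall 1: combined Q = 39.12 m³/s; C = (33.40·29.00 + 5.720·590.0)/39.12 = 111.0 mg/L.
Outfall 2: combined Q = 43.74 m³/s; C = (39.12·111.0 + 4.620·1780)/43.74 = 287.3 mg/L.

287 mg/L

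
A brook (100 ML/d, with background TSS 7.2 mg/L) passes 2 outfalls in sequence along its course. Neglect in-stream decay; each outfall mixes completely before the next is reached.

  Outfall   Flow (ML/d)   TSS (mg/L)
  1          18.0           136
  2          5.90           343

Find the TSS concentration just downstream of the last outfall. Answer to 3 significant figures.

41.9 mg/L

Outfall 1: combined Q = 118.0 ML/d; C = (100.0·7.200 + 18.00·136.0)/118.0 = 26.85 mg/L.
Outfall 2: combined Q = 123.9 ML/d; C = (118.0·26.85 + 5.900·343.0)/123.9 = 41.90 mg/L.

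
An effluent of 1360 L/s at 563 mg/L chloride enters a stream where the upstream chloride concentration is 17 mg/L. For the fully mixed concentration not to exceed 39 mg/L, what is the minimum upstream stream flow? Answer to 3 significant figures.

32400 L/s

Set C_mix = 39: (Q·17.00 + 1360·563.0) / (Q + 1360) = 39
→ Q = 1360·(563.0 − 39)/(39 − 17.00) = 32390 L/s.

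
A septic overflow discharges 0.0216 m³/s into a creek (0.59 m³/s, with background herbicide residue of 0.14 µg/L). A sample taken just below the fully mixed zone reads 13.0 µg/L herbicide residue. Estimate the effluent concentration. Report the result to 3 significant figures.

364 µg/L

Mass balance: 0.5900·0.1400 + 0.02160·Cₑ = 0.6116·13.00
→ Cₑ = (0.6116·13.00 − 0.5900·0.1400) / 0.02160 = 364.3 µg/L.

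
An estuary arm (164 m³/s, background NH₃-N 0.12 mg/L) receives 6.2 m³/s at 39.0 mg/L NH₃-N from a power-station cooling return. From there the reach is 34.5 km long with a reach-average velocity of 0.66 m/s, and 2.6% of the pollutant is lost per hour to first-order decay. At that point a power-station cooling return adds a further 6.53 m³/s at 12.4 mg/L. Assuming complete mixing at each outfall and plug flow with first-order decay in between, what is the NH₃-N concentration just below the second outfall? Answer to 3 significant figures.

1.47 mg/L

Conservation of mass: C = (164.0·0.1200 + 6.200·39.00) / 170.2 = 261.5/170.2 = 1.536 mg/L; combined flow 170.2 m³/s.
Travel time t = 34.5·1000 / 0.66 = 52270 s = 14.52 h.
2.6%/h lost → k = −ln(1 − 0.026) = 0.02634 h⁻¹.
Applying C = C₀e^(−kt): 1.536 × 0.6821 = 1.048 mg/L.
Second outfall: C = (170.2·1.048 + 6.530·12.40)/176.7 = 1.467 mg/L.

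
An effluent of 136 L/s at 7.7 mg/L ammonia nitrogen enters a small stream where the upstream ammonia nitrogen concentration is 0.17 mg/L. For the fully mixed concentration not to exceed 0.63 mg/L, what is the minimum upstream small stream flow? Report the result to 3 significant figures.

Set C_mix = 0.63: (Q·0.1700 + 136.0·7.700) / (Q + 136.0) = 0.63
→ Q = 136.0·(7.700 − 0.63)/(0.63 − 0.1700) = 2090 L/s.

2090 L/s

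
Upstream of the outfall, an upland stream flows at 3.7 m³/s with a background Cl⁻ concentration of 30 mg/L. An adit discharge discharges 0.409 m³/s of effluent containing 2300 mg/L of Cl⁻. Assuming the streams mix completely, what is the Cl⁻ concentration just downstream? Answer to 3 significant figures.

Conservation of mass: C = (3.700·30.00 + 0.4090·2300) / 4.109 = 1052/4.109 = 256.0 mg/L.

256 mg/L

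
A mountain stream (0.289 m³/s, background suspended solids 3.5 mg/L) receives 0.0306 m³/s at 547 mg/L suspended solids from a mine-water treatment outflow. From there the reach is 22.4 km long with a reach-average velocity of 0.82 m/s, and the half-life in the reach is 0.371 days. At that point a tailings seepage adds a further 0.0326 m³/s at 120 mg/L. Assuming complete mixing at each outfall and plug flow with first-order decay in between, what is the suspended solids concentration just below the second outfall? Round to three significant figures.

Mass balance: C = (0.2890·3.500 + 0.03060·547.0) / 0.3196 = 17.75/0.3196 = 55.54 mg/L; combined flow 0.3196 m³/s.
Travel time t = 22.4·1000 / 0.82 = 27320 s = 7.588 h.
Half-life 0.371 d → k = ln 2 / 0.371 = 1.868 d⁻¹.
After decay, C = 55.54 × e^(−kt) = 55.54 × 0.5539 = 30.76 mg/L.
Second outfall: C = (0.3196·30.76 + 0.03260·120.0)/0.3522 = 39.02 mg/L.

39.0 mg/L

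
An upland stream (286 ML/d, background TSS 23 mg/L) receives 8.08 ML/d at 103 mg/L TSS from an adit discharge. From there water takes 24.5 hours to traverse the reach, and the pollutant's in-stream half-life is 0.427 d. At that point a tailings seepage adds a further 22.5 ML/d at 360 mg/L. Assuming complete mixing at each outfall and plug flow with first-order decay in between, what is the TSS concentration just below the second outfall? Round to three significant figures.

Mass balance: C = (286.0·23.00 + 8.080·103.0) / 294.1 = 7410/294.1 = 25.20 mg/L; combined flow 294.1 ML/d.
Half-life 0.427 d → k = ln 2 / 0.427 = 1.623 d⁻¹.
After decay, C = 25.20 × e^(−kt) = 25.20 × 0.1907 = 4.805 mg/L.
Second outfall: C = (294.1·4.805 + 22.50·360.0)/316.6 = 30.05 mg/L.

30.0 mg/L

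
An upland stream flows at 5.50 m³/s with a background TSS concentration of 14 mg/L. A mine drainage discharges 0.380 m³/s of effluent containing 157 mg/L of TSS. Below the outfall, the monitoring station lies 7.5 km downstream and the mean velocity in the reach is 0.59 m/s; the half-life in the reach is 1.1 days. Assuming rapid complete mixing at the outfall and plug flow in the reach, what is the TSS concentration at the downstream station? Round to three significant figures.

21.2 mg/L

After mixing, C = (5.500·14.00 + 0.3800·157.0) / 5.880 = 136.7/5.880 = 23.24 mg/L.
Travel time t = 7.5·1000 / 0.59 = 12710 s = 3.531 h.
Half-life 1.1 d → k = ln 2 / 1.1 = 0.6301 d⁻¹.
Decay over the reach: 23.24·exp(−kt) = 23.24·0.9115 = 21.18 mg/L.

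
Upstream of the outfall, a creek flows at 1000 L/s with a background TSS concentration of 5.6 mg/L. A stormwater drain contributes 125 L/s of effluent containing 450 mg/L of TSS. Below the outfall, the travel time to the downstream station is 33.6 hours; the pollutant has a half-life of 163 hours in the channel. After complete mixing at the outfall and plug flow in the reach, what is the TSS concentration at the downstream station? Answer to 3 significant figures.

Conservation of mass: C = (1000·5.600 + 125.0·450.0) / 1125 = 61850/1125 = 54.98 mg/L.
Half-life 163 h → k = ln 2 / 163 = 0.004252 h⁻¹ = 0.1021 d⁻¹.
First-order decay: C = 54.98·exp(−k·t) = 54.98·0.8669 = 47.66 mg/L.

47.7 mg/L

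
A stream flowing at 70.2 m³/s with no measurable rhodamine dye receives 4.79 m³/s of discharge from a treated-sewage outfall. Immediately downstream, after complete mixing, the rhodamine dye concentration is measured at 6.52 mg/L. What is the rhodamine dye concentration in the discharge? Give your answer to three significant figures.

102 mg/L

Mass balance: 70.20·0 + 4.790·Cₑ = 74.99·6.520
→ Cₑ = (74.99·6.520 − 70.20·0) / 4.790 = 102.1 mg/L.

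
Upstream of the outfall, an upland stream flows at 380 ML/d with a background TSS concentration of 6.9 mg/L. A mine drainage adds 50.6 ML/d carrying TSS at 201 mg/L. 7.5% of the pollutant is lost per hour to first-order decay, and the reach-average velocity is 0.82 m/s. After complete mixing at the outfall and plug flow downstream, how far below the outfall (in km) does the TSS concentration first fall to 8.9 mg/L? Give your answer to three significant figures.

Mass balance: C = (380.0·6.900 + 50.60·201.0) / 430.6 = 12790/430.6 = 29.71 mg/L.
7.5%/h lost → k = −ln(1 − 0.075) = 0.07796 h⁻¹.
Set 29.71·exp(−k·t) = 8.9 → t = ln(29.71/8.9)/k = 55660 s = 15.46 h.
Distance = v·t = 0.82·55660 = 45640 m = 45.64 km.

45.6 km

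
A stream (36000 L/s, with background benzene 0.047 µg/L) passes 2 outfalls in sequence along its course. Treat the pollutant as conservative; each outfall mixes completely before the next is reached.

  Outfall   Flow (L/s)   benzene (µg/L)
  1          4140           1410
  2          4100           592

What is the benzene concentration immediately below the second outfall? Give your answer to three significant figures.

187 µg/L

Outfall 1: combined Q = 40140 L/s; C = (36000·0.04700 + 4140·1410)/40140 = 145.5 µg/L.
Outfall 2: combined Q = 44240 L/s; C = (40140·145.5 + 4100·592.0)/44240 = 186.9 µg/L.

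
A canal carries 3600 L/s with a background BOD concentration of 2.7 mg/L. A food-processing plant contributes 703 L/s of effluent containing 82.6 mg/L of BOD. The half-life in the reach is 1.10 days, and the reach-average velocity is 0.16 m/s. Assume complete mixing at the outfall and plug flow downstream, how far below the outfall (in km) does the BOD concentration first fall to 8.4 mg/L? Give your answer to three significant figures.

Mass balance: C = (3600·2.700 + 703.0·82.60) / 4303 = 67790/4303 = 15.75 mg/L.
Half-life 1.10 d → k = ln 2 / 1.10 = 0.6301 d⁻¹.
Set 15.75·exp(−k·t) = 8.4 → t = ln(15.75/8.4)/k = 86220 s = 23.95 h.
Distance = v·t = 0.16·86220 = 13800 m = 13.80 km.

13.8 km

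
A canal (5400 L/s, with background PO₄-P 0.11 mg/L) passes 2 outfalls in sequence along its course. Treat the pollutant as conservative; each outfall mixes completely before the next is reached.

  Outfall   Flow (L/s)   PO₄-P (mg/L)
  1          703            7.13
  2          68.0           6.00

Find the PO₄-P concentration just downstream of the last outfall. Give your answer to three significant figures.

Below outfall 1: Q → 6103 L/s, C = (5400·0.1100 + 703.0·7.130)/6103 = 0.9186 mg/L.
Below outfall 2: Q → 6171 L/s, C = (6103·0.9186 + 68.00·6.000)/6171 = 0.9746 mg/L.

0.975 mg/L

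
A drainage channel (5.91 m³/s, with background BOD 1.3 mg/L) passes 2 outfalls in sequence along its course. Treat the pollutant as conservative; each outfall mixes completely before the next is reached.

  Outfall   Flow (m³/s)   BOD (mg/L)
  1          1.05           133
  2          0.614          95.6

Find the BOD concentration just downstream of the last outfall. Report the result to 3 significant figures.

27.2 mg/L

After outfall 1: Q = 5.910 + 1.050 = 6.960 m³/s; C = (5.910·1.300 + 1.050·133.0)/6.960 = 21.17 mg/L.
After outfall 2: Q = 6.960 + 0.6140 = 7.574 m³/s; C = (6.960·21.17 + 0.6140·95.60)/7.574 = 27.20 mg/L.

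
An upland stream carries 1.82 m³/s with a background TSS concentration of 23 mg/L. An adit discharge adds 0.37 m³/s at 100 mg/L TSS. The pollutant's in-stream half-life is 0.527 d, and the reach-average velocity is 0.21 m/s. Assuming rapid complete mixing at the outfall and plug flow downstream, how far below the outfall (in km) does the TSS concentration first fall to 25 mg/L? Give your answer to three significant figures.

5.03 km

Mass balance: C = (1.820·23.00 + 0.3700·100.0) / 2.190 = 78.86/2.190 = 36.01 mg/L.
Half-life 0.527 d → k = ln 2 / 0.527 = 1.315 d⁻¹.
Set 36.01·exp(−k·t) = 25 → t = ln(36.01/25)/k = 23970 s = 6.658 h.
Distance = v·t = 0.21·23970 = 5034 m = 5.034 km.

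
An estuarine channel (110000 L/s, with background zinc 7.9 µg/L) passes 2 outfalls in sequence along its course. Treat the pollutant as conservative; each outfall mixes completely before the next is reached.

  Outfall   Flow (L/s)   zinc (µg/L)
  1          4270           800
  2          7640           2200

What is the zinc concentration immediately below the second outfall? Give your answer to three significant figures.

After outfall 1: Q = 110000 + 4270 = 114300 L/s; C = (110000·7.900 + 4270·800.0)/114300 = 37.50 µg/L.
After outfall 2: Q = 114300 + 7640 = 121900 L/s; C = (114300·37.50 + 7640·2200)/121900 = 173.0 µg/L.

173 µg/L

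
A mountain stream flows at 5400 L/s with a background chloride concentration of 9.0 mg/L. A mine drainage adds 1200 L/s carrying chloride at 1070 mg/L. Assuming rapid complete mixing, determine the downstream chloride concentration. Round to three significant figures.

Mixed concentration C = ΣQC/ΣQ = (5400·9.000 + 1200·1070) / 6600 = 1333000/6600 = 201.9 mg/L.

202 mg/L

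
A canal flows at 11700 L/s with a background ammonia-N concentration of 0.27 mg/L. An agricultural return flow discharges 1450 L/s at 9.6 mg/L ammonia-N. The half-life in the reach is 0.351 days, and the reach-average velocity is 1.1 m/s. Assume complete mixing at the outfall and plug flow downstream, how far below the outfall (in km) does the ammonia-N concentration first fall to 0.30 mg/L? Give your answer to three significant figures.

Mass balance: C = (11700·0.2700 + 1450·9.600) / 13150 = 17080/13150 = 1.299 mg/L.
Half-life 0.351 d → k = ln 2 / 0.351 = 1.975 d⁻¹.
Set 1.299·exp(−k·t) = 0.30 → t = ln(1.299/0.30)/k = 64110 s = 17.81 h.
Distance = v·t = 1.1·64110 = 70530 m = 70.53 km.

70.5 km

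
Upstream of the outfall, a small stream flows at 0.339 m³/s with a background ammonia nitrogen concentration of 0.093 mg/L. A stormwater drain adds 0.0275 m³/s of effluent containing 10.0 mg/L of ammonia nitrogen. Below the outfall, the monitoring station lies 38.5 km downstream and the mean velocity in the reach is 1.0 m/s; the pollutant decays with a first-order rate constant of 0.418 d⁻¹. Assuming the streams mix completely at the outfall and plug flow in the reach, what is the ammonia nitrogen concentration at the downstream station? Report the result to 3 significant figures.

After mixing, C = (0.3390·0.09300 + 0.02750·10.00) / 0.3665 = 0.3065/0.3665 = 0.8364 mg/L.
Travel time t = 38.5·1000 / 1.0 = 38500 s = 10.69 h.
Decay over the reach: 0.8364·exp(−kt) = 0.8364·0.8301 = 0.6942 mg/L.

0.694 mg/L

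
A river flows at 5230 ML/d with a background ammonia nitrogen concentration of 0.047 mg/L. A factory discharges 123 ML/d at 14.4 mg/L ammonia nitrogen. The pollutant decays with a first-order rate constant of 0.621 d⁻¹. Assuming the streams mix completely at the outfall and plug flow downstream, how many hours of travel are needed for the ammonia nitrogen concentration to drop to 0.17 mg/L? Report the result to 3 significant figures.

Mass balance: C = (5230·0.04700 + 123.0·14.40) / 5353 = 2017/5353 = 0.3768 mg/L.
0.3768·exp(−k·t) = 0.17 → t = ln(0.3768/0.17)/k = 110700 s = 30.76 h.

30.8 h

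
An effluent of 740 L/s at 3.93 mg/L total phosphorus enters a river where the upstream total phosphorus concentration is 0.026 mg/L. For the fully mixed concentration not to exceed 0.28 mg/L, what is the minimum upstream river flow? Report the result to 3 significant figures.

10600 L/s

Set C_mix = 0.28: (Q·0.02600 + 740.0·3.930) / (Q + 740.0) = 0.28
→ Q = 740.0·(3.930 − 0.28)/(0.28 − 0.02600) = 10630 L/s.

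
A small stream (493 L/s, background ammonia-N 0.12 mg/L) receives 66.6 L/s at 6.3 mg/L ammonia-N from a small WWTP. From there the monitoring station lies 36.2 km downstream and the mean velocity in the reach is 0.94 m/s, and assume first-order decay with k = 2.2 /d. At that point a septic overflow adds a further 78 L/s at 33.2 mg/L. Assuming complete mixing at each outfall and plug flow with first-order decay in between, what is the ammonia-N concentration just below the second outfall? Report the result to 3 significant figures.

Mass balance: C = (493.0·0.1200 + 66.60·6.300) / 559.6 = 478.7/559.6 = 0.8555 mg/L; combined flow 559.6 L/s.
Travel time t = 36.2·1000 / 0.94 = 38510 s = 10.70 h.
After decay, C = 0.8555 × e^(−kt) = 0.8555 × 0.3751 = 0.3209 mg/L.
Second outfall: C = (559.6·0.3209 + 78.00·33.20)/637.6 = 4.343 mg/L.

4.34 mg/L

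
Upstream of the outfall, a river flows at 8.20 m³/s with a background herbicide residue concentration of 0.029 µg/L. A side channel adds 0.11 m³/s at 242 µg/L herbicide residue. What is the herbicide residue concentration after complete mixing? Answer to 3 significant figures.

3.23 µg/L

Mixed concentration C = ΣQC/ΣQ = (8.200·0.02900 + 0.1100·242.0) / 8.310 = 26.86/8.310 = 3.232 µg/L.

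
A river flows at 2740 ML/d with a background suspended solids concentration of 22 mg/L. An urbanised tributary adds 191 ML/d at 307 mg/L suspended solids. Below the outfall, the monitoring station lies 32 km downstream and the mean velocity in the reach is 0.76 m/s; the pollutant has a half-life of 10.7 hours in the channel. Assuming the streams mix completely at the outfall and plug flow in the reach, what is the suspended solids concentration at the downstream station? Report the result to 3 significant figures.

19.0 mg/L

Conservation of mass: C = (2740·22.00 + 191.0·307.0) / 2931 = 118900/2931 = 40.57 mg/L.
Travel time t = 32·1000 / 0.76 = 42110 s = 11.70 h.
Half-life 10.7 h → k = ln 2 / 10.7 = 0.06478 h⁻¹ = 1.555 d⁻¹.
Decay over the reach: 40.57·exp(−kt) = 40.57·0.4688 = 19.02 mg/L.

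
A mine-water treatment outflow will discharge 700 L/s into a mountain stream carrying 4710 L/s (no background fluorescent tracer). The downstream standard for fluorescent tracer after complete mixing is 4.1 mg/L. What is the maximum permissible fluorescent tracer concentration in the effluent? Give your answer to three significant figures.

31.7 mg/L

At the limit, (Qr·Cr + Qe·Cₑ)/(Qr + Qe) = 4.1:
Cₑ = (5410·4.1 − 4710·0) / 700.0 = 31.69 mg/L.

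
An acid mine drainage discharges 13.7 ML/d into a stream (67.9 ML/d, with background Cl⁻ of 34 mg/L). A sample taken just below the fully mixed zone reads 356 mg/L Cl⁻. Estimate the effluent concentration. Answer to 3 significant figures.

Mass balance: 67.90·34.00 + 13.70·Cₑ = 81.60·356.0
→ Cₑ = (81.60·356.0 − 67.90·34.00) / 13.70 = 1952 mg/L.

1950 mg/L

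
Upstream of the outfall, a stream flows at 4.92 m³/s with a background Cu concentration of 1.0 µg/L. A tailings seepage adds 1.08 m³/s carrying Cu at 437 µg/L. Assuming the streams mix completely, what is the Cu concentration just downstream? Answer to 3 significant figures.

79.5 µg/L

Mixed concentration C = ΣQC/ΣQ = (4.920·1.000 + 1.080·437.0) / 6.000 = 476.9/6.000 = 79.48 µg/L.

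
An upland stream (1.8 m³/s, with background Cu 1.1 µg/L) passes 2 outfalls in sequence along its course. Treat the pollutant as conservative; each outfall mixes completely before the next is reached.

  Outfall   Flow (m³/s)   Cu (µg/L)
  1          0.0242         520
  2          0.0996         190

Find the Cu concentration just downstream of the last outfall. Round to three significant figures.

After outfall 1: Q = 1.800 + 0.02420 = 1.824 m³/s; C = (1.800·1.100 + 0.02420·520.0)/1.824 = 7.984 µg/L.
After outfall 2: Q = 1.824 + 0.09960 = 1.924 m³/s; C = (1.824·7.984 + 0.09960·190.0)/1.924 = 17.41 µg/L.

17.4 µg/L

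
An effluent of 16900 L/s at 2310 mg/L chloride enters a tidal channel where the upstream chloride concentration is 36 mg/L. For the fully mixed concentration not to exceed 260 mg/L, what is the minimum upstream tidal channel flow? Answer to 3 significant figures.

155000 L/s

Set C_mix = 260: (Q·36.00 + 16900·2310) / (Q + 16900) = 260
→ Q = 16900·(2310 − 260)/(260 − 36.00) = 154700 L/s.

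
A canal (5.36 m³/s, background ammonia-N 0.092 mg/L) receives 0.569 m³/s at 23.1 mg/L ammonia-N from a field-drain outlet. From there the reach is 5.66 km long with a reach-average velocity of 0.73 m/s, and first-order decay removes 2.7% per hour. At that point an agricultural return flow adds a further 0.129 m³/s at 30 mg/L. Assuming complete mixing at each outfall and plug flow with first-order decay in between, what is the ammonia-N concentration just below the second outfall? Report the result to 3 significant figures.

2.76 mg/L

After mixing, C = (5.360·0.09200 + 0.5690·23.10) / 5.929 = 13.64/5.929 = 2.300 mg/L; combined flow 5.929 m³/s.
Travel time t = 5.66·1000 / 0.73 = 7753 s = 2.154 h.
2.7%/h lost → k = −ln(1 − 0.027) = 0.02737 h⁻¹.
Decay over the reach: 2.300·exp(−kt) = 2.300·0.9428 = 2.168 mg/L.
Second outfall: C = (5.929·2.168 + 0.1290·30.00)/6.058 = 2.761 mg/L.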